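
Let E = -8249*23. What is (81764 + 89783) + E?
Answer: -18180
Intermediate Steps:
E = -189727
(81764 + 89783) + E = (81764 + 89783) - 189727 = 171547 - 189727 = -18180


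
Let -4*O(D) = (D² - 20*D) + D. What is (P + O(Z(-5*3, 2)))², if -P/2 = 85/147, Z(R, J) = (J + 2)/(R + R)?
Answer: 1565230969/486202500 ≈ 3.2193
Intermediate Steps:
Z(R, J) = (2 + J)/(2*R) (Z(R, J) = (2 + J)/((2*R)) = (2 + J)*(1/(2*R)) = (2 + J)/(2*R))
O(D) = -D²/4 + 19*D/4 (O(D) = -((D² - 20*D) + D)/4 = -(D² - 19*D)/4 = -D²/4 + 19*D/4)
P = -170/147 ≈ -1.1565
(P + O(Z(-5*3, 2)))² = (-170/147 + ((2 + 2)/(2*((-5*3))))*(19 - (2 + 2)/(2*((-5*3))))/4)² = (-170/147 + ((½)*4/(-15))*(19 - 4/(2*(-15)))/4)² = (-170/147 + ((½)*(-1/15)*4)*(19 - (-1)*4/(2*15))/4)² = (-170/147 + (¼)*(-2/15)*(19 - 1*(-2/15)))² = (-170/147 + (¼)*(-2/15)*(19 + 2/15))² = (-170/147 + (¼)*(-2/15)*(287/15))² = (-170/147 - 287/450)² = (-39563/22050)² = 1565230969/486202500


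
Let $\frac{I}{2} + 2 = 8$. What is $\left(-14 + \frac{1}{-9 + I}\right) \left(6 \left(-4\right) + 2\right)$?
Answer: $\frac{902}{3} \approx 300.67$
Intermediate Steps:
$I = 12$ ($I = -4 + 2 \cdot 8 = -4 + 16 = 12$)
$\left(-14 + \frac{1}{-9 + I}\right) \left(6 \left(-4\right) + 2\right) = \left(-14 + \frac{1}{-9 + 12}\right) \left(6 \left(-4\right) + 2\right) = \left(-14 + \frac{1}{3}\right) \left(-24 + 2\right) = \left(-14 + \frac{1}{3}\right) \left(-22\right) = \left(- \frac{41}{3}\right) \left(-22\right) = \frac{902}{3}$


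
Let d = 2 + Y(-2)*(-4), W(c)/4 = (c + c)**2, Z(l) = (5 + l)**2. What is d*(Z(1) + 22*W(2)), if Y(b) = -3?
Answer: 20216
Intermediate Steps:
W(c) = 16*c**2 (W(c) = 4*(c + c)**2 = 4*(2*c)**2 = 4*(4*c**2) = 16*c**2)
d = 14 (d = 2 - 3*(-4) = 2 + 12 = 14)
d*(Z(1) + 22*W(2)) = 14*((5 + 1)**2 + 22*(16*2**2)) = 14*(6**2 + 22*(16*4)) = 14*(36 + 22*64) = 14*(36 + 1408) = 14*1444 = 20216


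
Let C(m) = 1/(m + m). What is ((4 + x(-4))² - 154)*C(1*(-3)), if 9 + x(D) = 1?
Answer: 23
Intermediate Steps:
x(D) = -8 (x(D) = -9 + 1 = -8)
C(m) = 1/(2*m)
((4 + x(-4))² - 154)*C(1*(-3)) = ((4 - 8)² - 154)*(1/(2*((1*(-3))))) = ((-4)² - 154)*((½)/(-3)) = (16 - 154)*((½)*(-⅓)) = -138*(-⅙) = 23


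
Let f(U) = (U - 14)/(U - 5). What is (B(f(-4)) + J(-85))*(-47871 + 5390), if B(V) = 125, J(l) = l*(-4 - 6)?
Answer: -41418975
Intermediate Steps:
f(U) = (-14 + U)/(-5 + U)
J(l) = -10*l (J(l) = l*(-10) = -10*l)
(B(f(-4)) + J(-85))*(-47871 + 5390) = (125 - 10*(-85))*(-47871 + 5390) = (125 + 850)*(-42481) = 975*(-42481) = -41418975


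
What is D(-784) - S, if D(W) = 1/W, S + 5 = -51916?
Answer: 40706063/784 ≈ 51921.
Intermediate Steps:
S = -51921 (S = -5 - 51916 = -51921)
D(-784) - S = 1/(-784) - 1*(-51921) = -1/784 + 51921 = 40706063/784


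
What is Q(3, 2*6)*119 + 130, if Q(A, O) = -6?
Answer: -584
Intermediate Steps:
Q(3, 2*6)*119 + 130 = -6*119 + 130 = -714 + 130 = -584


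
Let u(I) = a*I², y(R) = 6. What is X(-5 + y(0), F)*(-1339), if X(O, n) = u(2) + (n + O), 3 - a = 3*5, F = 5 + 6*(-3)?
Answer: 80340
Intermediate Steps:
F = -13 (F = 5 - 18 = -13)
a = -12 (a = 3 - 3*5 = 3 - 1*15 = 3 - 15 = -12)
u(I) = -12*I²
X(O, n) = -48 + O + n (X(O, n) = -12*2² + (n + O) = -12*4 + (O + n) = -48 + (O + n) = -48 + O + n)
X(-5 + y(0), F)*(-1339) = (-48 + (-5 + 6) - 13)*(-1339) = (-48 + 1 - 13)*(-1339) = -60*(-1339) = 80340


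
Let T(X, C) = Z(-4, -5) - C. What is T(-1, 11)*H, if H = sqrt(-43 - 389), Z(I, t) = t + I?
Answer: -240*I*sqrt(3) ≈ -415.69*I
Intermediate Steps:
Z(I, t) = I + t
T(X, C) = -9 - C (T(X, C) = (-4 - 5) - C = -9 - C)
H = 12*I*sqrt(3) (H = sqrt(-432) = 12*I*sqrt(3) ≈ 20.785*I)
T(-1, 11)*H = (-9 - 1*11)*(12*I*sqrt(3)) = (-9 - 11)*(12*I*sqrt(3)) = -240*I*sqrt(3)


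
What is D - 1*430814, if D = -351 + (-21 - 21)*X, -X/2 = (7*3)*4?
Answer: -424109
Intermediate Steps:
X = -168 (X = -2*7*3*4 = -42*4 = -2*84 = -168)
D = 6705 (D = -351 + (-21 - 21)*(-168) = -351 - 42*(-168) = -351 + 7056 = 6705)
D - 1*430814 = 6705 - 1*430814 = 6705 - 430814 = -424109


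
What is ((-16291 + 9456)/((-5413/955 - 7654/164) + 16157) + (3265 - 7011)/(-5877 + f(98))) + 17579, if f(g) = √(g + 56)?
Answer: 765733575267464201823/43559036211340525 + 3746*√154/34538975 ≈ 17579.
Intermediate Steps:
f(g) = √(56 + g)
((-16291 + 9456)/((-5413/955 - 7654/164) + 16157) + (3265 - 7011)/(-5877 + f(98))) + 17579 = ((-16291 + 9456)/((-5413/955 - 7654/164) + 16157) + (3265 - 7011)/(-5877 + √(56 + 98))) + 17579 = (-6835/((-5413*1/955 - 7654*1/164) + 16157) - 3746/(-5877 + √154)) + 17579 = (-6835/((-5413/955 - 3827/82) + 16157) - 3746/(-5877 + √154)) + 17579 = (-6835/(-4098651/78310 + 16157) - 3746/(-5877 + √154)) + 17579 = (-6835/1261156019/78310 - 3746/(-5877 + √154)) + 17579 = (-6835*78310/1261156019 - 3746/(-5877 + √154)) + 17579 = (-535248850/1261156019 - 3746/(-5877 + √154)) + 17579 = 22169326409151/1261156019 - 3746/(-5877 + √154)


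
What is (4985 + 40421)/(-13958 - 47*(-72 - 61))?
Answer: -45406/7707 ≈ -5.8915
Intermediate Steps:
(4985 + 40421)/(-13958 - 47*(-72 - 61)) = 45406/(-13958 - 47*(-133)) = 45406/(-13958 + 6251) = 45406/(-7707) = 45406*(-1/7707) = -45406/7707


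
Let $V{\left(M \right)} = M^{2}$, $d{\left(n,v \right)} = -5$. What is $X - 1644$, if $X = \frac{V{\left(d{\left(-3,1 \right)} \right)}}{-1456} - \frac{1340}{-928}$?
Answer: $- \frac{69356011}{42224} \approx -1642.6$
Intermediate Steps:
$X = \frac{60245}{42224}$ ($X = \frac{\left(-5\right)^{2}}{-1456} - \frac{1340}{-928} = 25 \left(- \frac{1}{1456}\right) - - \frac{335}{232} = - \frac{25}{1456} + \frac{335}{232} = \frac{60245}{42224} \approx 1.4268$)
$X - 1644 = \frac{60245}{42224} - 1644 = - \frac{69356011}{42224}$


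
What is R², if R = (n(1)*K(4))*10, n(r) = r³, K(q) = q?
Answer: 1600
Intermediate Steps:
R = 40 (R = (1³*4)*10 = (1*4)*10 = 4*10 = 40)
R² = 40² = 1600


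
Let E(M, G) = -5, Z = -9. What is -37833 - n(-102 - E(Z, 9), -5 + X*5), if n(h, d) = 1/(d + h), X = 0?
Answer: -3858965/102 ≈ -37833.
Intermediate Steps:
-37833 - n(-102 - E(Z, 9), -5 + X*5) = -37833 - 1/((-5 + 0*5) + (-102 - 1*(-5))) = -37833 - 1/((-5 + 0) + (-102 + 5)) = -37833 - 1/(-5 - 97) = -37833 - 1/(-102) = -37833 - 1*(-1/102) = -37833 + 1/102 = -3858965/102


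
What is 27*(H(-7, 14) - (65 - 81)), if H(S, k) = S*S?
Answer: 1755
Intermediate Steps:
H(S, k) = S²
27*(H(-7, 14) - (65 - 81)) = 27*((-7)² - (65 - 81)) = 27*(49 - 1*(-16)) = 27*(49 + 16) = 27*65 = 1755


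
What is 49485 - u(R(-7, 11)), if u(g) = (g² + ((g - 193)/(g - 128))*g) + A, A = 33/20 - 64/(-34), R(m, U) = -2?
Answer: 16823359/340 ≈ 49480.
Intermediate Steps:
A = 1201/340 (A = 33*(1/20) - 64*(-1/34) = 33/20 + 32/17 = 1201/340 ≈ 3.5324)
u(g) = 1201/340 + g² + g*(-193 + g)/(-128 + g) (u(g) = (g² + ((g - 193)/(g - 128))*g) + 1201/340 = (g² + ((-193 + g)/(-128 + g))*g) + 1201/340 = (g² + g*(-193 + g)/(-128 + g)) + 1201/340 = 1201/340 + g² + g*(-193 + g)/(-128 + g))
49485 - u(R(-7, 11)) = 49485 - (-153728 - 64419*(-2) - 43180*(-2)² + 340*(-2)³)/(340*(-128 - 2)) = 49485 - (-153728 + 128838 - 43180*4 + 340*(-8))/(340*(-130)) = 49485 - (-1)*(-153728 + 128838 - 172720 - 2720)/(340*130) = 49485 - (-1)*(-200330)/(340*130) = 49485 - 1*1541/340 = 49485 - 1541/340 = 16823359/340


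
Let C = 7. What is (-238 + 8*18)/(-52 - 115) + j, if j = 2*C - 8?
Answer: 1096/167 ≈ 6.5629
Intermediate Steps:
j = 6 (j = 2*7 - 8 = 14 - 8 = 6)
(-238 + 8*18)/(-52 - 115) + j = (-238 + 8*18)/(-52 - 115) + 6 = (-238 + 144)/(-167) + 6 = -94*(-1/167) + 6 = 94/167 + 6 = 1096/167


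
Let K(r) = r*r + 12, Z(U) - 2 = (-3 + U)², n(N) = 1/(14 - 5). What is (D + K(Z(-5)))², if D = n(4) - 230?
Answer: 1387041049/81 ≈ 1.7124e+7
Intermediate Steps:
n(N) = ⅑ (n(N) = 1/9 = ⅑)
Z(U) = 2 + (-3 + U)²
D = -2069/9 (D = ⅑ - 230 = -2069/9 ≈ -229.89)
K(r) = 12 + r² (K(r) = r² + 12 = 12 + r²)
(D + K(Z(-5)))² = (-2069/9 + (12 + (2 + (-3 - 5)²)²))² = (-2069/9 + (12 + (2 + (-8)²)²))² = (-2069/9 + (12 + (2 + 64)²))² = (-2069/9 + (12 + 66²))² = (-2069/9 + (12 + 4356))² = (-2069/9 + 4368)² = (37243/9)² = 1387041049/81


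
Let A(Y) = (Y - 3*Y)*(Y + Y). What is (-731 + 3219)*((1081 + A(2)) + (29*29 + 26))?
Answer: 4806816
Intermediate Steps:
A(Y) = -4*Y² (A(Y) = (-2*Y)*(2*Y) = -4*Y²)
(-731 + 3219)*((1081 + A(2)) + (29*29 + 26)) = (-731 + 3219)*((1081 - 4*2²) + (29*29 + 26)) = 2488*((1081 - 4*4) + (841 + 26)) = 2488*((1081 - 16) + 867) = 2488*(1065 + 867) = 2488*1932 = 4806816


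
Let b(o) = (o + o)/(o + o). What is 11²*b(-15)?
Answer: 121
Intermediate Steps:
b(o) = 1 (b(o) = (2*o)/((2*o)) = (2*o)*(1/(2*o)) = 1)
11²*b(-15) = 11²*1 = 121*1 = 121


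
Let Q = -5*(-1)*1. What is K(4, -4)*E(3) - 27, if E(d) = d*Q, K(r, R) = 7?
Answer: 78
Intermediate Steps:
Q = 5 (Q = 5*1 = 5)
E(d) = 5*d (E(d) = d*5 = 5*d)
K(4, -4)*E(3) - 27 = 7*(5*3) - 27 = 7*15 - 27 = 105 - 27 = 78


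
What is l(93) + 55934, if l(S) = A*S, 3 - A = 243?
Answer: 33614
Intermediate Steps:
A = -240 (A = 3 - 1*243 = 3 - 243 = -240)
l(S) = -240*S
l(93) + 55934 = -240*93 + 55934 = -22320 + 55934 = 33614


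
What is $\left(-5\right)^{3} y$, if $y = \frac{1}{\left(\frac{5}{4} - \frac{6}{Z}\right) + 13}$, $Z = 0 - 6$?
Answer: $- \frac{500}{61} \approx -8.1967$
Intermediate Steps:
$Z = -6$ ($Z = 0 - 6 = -6$)
$y = \frac{4}{61}$ ($y = \frac{1}{\left(\frac{5}{4} - \frac{6}{-6}\right) + 13} = \frac{1}{\left(5 \cdot \frac{1}{4} - -1\right) + 13} = \frac{1}{\left(\frac{5}{4} + 1\right) + 13} = \frac{1}{\frac{9}{4} + 13} = \frac{1}{\frac{61}{4}} = \frac{4}{61} \approx 0.065574$)
$\left(-5\right)^{3} y = \left(-5\right)^{3} \cdot \frac{4}{61} = \left(-125\right) \frac{4}{61} = - \frac{500}{61}$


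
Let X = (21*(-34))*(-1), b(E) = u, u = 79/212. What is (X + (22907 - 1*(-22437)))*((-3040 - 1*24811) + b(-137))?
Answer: -135970884657/106 ≈ -1.2827e+9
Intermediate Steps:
u = 79/212 (u = 79*(1/212) = 79/212 ≈ 0.37264)
b(E) = 79/212
X = 714 (X = -714*(-1) = 714)
(X + (22907 - 1*(-22437)))*((-3040 - 1*24811) + b(-137)) = (714 + (22907 - 1*(-22437)))*((-3040 - 1*24811) + 79/212) = (714 + (22907 + 22437))*((-3040 - 24811) + 79/212) = (714 + 45344)*(-27851 + 79/212) = 46058*(-5904333/212) = -135970884657/106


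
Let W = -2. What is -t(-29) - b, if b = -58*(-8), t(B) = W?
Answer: -462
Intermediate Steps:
t(B) = -2
b = 464
-t(-29) - b = -1*(-2) - 1*464 = 2 - 464 = -462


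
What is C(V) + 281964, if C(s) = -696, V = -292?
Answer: 281268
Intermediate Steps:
C(V) + 281964 = -696 + 281964 = 281268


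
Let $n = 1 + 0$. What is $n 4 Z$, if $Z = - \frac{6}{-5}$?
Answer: $\frac{24}{5} \approx 4.8$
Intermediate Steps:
$n = 1$
$Z = \frac{6}{5}$ ($Z = \left(-6\right) \left(- \frac{1}{5}\right) = \frac{6}{5} \approx 1.2$)
$n 4 Z = 1 \cdot 4 \cdot \frac{6}{5} = 4 \cdot \frac{6}{5} = \frac{24}{5}$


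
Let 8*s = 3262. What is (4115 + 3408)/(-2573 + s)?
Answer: -30092/8661 ≈ -3.4744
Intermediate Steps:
s = 1631/4 (s = (⅛)*3262 = 1631/4 ≈ 407.75)
(4115 + 3408)/(-2573 + s) = (4115 + 3408)/(-2573 + 1631/4) = 7523/(-8661/4) = 7523*(-4/8661) = -30092/8661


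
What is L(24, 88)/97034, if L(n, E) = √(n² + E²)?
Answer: 4*√130/48517 ≈ 0.00094002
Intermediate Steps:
L(n, E) = √(E² + n²)
L(24, 88)/97034 = √(88² + 24²)/97034 = √(7744 + 576)*(1/97034) = √8320*(1/97034) = (8*√130)*(1/97034) = 4*√130/48517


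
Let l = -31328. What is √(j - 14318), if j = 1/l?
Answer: I*√878269329190/7832 ≈ 119.66*I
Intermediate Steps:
j = -1/31328 (j = 1/(-31328) = -1/31328 ≈ -3.1920e-5)
√(j - 14318) = √(-1/31328 - 14318) = √(-448554305/31328) = I*√878269329190/7832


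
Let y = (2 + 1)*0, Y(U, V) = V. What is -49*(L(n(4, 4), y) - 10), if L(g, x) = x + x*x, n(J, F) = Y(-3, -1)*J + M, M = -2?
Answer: 490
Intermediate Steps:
y = 0 (y = 3*0 = 0)
n(J, F) = -2 - J (n(J, F) = -J - 2 = -2 - J)
L(g, x) = x + x²
-49*(L(n(4, 4), y) - 10) = -49*(0*(1 + 0) - 10) = -49*(0*1 - 10) = -49*(0 - 10) = -49*(-10) = 490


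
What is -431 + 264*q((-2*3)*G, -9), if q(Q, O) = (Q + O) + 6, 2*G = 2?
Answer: -2807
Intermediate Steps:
G = 1 (G = (½)*2 = 1)
q(Q, O) = 6 + O + Q (q(Q, O) = (O + Q) + 6 = 6 + O + Q)
-431 + 264*q((-2*3)*G, -9) = -431 + 264*(6 - 9 - 2*3*1) = -431 + 264*(6 - 9 - 6*1) = -431 + 264*(6 - 9 - 6) = -431 + 264*(-9) = -431 - 2376 = -2807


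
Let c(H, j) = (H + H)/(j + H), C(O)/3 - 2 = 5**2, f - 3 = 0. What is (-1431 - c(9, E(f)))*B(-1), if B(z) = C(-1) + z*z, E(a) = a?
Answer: -117465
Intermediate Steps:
f = 3 (f = 3 + 0 = 3)
C(O) = 81 (C(O) = 6 + 3*5**2 = 6 + 3*25 = 6 + 75 = 81)
c(H, j) = 2*H/(H + j) (c(H, j) = (2*H)/(H + j) = 2*H/(H + j))
B(z) = 81 + z**2 (B(z) = 81 + z*z = 81 + z**2)
(-1431 - c(9, E(f)))*B(-1) = (-1431 - 2*9/(9 + 3))*(81 + (-1)**2) = (-1431 - 2*9/12)*(81 + 1) = (-1431 - 2*9/12)*82 = (-1431 - 1*3/2)*82 = (-1431 - 3/2)*82 = -2865/2*82 = -117465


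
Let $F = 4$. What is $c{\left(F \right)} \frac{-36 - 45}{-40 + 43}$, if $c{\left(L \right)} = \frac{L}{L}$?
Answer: $-27$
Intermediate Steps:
$c{\left(L \right)} = 1$
$c{\left(F \right)} \frac{-36 - 45}{-40 + 43} = 1 \frac{-36 - 45}{-40 + 43} = 1 \left(- \frac{81}{3}\right) = 1 \left(\left(-81\right) \frac{1}{3}\right) = 1 \left(-27\right) = -27$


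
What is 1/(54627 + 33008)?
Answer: 1/87635 ≈ 1.1411e-5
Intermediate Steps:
1/(54627 + 33008) = 1/87635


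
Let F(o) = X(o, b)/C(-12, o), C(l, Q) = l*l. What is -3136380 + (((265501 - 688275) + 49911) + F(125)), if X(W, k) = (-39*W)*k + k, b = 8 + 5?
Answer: -252697177/72 ≈ -3.5097e+6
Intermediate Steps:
b = 13
C(l, Q) = l²
X(W, k) = k - 39*W*k (X(W, k) = -39*W*k + k = k - 39*W*k)
F(o) = 13/144 - 169*o/48 (F(o) = (13*(1 - 39*o))/((-12)²) = (13 - 507*o)/144 = (13 - 507*o)*(1/144) = 13/144 - 169*o/48)
-3136380 + (((265501 - 688275) + 49911) + F(125)) = -3136380 + (((265501 - 688275) + 49911) + (13/144 - 169/48*125)) = -3136380 + ((-422774 + 49911) + (13/144 - 21125/48)) = -3136380 + (-372863 - 31681/72) = -3136380 - 26877817/72 = -252697177/72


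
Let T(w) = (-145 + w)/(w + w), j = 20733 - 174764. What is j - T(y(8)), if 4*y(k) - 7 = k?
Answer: -924073/6 ≈ -1.5401e+5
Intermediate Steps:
y(k) = 7/4 + k/4
j = -154031
T(w) = (-145 + w)/(2*w) (T(w) = (-145 + w)/((2*w)) = (-145 + w)*(1/(2*w)) = (-145 + w)/(2*w))
j - T(y(8)) = -154031 - (-145 + (7/4 + (¼)*8))/(2*(7/4 + (¼)*8)) = -154031 - (-145 + (7/4 + 2))/(2*(7/4 + 2)) = -154031 - (-145 + 15/4)/(2*15/4) = -154031 - 4*(-565)/(2*15*4) = -154031 - 1*(-113/6) = -154031 + 113/6 = -924073/6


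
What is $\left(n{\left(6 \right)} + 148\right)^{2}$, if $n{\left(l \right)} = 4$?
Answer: $23104$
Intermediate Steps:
$\left(n{\left(6 \right)} + 148\right)^{2} = \left(4 + 148\right)^{2} = 152^{2} = 23104$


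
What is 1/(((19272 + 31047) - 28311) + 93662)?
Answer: 1/115670 ≈ 8.6453e-6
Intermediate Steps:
1/(((19272 + 31047) - 28311) + 93662) = 1/((50319 - 28311) + 93662) = 1/(22008 + 93662) = 1/115670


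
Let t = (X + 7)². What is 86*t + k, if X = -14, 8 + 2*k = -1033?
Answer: 7387/2 ≈ 3693.5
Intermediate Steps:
k = -1041/2 (k = -4 + (½)*(-1033) = -4 - 1033/2 = -1041/2 ≈ -520.50)
t = 49 (t = (-14 + 7)² = (-7)² = 49)
86*t + k = 86*49 - 1041/2 = 4214 - 1041/2 = 7387/2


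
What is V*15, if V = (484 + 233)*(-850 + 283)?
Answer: -6098085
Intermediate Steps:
V = -406539 (V = 717*(-567) = -406539)
V*15 = -406539*15 = -6098085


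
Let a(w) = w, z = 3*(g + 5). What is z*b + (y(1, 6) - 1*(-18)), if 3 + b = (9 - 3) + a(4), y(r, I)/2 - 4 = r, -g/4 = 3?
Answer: -119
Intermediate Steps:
g = -12 (g = -4*3 = -12)
y(r, I) = 8 + 2*r
z = -21 (z = 3*(-12 + 5) = 3*(-7) = -21)
b = 7 (b = -3 + ((9 - 3) + 4) = -3 + (6 + 4) = -3 + 10 = 7)
z*b + (y(1, 6) - 1*(-18)) = -21*7 + ((8 + 2*1) - 1*(-18)) = -147 + ((8 + 2) + 18) = -147 + (10 + 18) = -147 + 28 = -119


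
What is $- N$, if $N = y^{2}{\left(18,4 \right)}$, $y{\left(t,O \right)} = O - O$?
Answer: $0$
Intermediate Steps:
$y{\left(t,O \right)} = 0$
$N = 0$ ($N = 0^{2} = 0$)
$- N = \left(-1\right) 0 = 0$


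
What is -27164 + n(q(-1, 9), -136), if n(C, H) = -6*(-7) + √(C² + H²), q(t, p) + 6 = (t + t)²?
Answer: -27122 + 10*√185 ≈ -26986.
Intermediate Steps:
q(t, p) = -6 + 4*t² (q(t, p) = -6 + (t + t)² = -6 + (2*t)² = -6 + 4*t²)
n(C, H) = 42 + √(C² + H²)
-27164 + n(q(-1, 9), -136) = -27164 + (42 + √((-6 + 4*(-1)²)² + (-136)²)) = -27164 + (42 + √((-6 + 4*1)² + 18496)) = -27164 + (42 + √((-6 + 4)² + 18496)) = -27164 + (42 + √((-2)² + 18496)) = -27164 + (42 + √(4 + 18496)) = -27164 + (42 + √18500) = -27164 + (42 + 10*√185) = -27122 + 10*√185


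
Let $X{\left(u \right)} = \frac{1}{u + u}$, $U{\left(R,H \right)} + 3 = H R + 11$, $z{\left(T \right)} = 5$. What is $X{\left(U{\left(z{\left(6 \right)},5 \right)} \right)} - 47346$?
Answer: $- \frac{3124835}{66} \approx -47346.0$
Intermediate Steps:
$U{\left(R,H \right)} = 8 + H R$ ($U{\left(R,H \right)} = -3 + \left(H R + 11\right) = -3 + \left(11 + H R\right) = 8 + H R$)
$X{\left(u \right)} = \frac{1}{2 u}$
$X{\left(U{\left(z{\left(6 \right)},5 \right)} \right)} - 47346 = \frac{1}{2 \left(8 + 5 \cdot 5\right)} - 47346 = \frac{1}{2 \left(8 + 25\right)} - 47346 = \frac{1}{2 \cdot 33} - 47346 = \frac{1}{2} \cdot \frac{1}{33} - 47346 = \frac{1}{66} - 47346 = - \frac{3124835}{66}$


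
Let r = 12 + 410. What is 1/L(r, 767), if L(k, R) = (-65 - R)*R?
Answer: -1/638144 ≈ -1.5670e-6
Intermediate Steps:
r = 422
L(k, R) = R*(-65 - R)
1/L(r, 767) = 1/(-1*767*(65 + 767)) = 1/(-1*767*832) = 1/(-638144) = -1/638144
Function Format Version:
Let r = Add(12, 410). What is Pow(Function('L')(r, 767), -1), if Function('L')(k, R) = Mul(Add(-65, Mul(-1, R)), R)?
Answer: Rational(-1, 638144) ≈ -1.5670e-6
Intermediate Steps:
r = 422
Function('L')(k, R) = Mul(R, Add(-65, Mul(-1, R)))
Pow(Function('L')(r, 767), -1) = Pow(Mul(-1, 767, Add(65, 767)), -1) = Pow(Mul(-1, 767, 832), -1) = Pow(-638144, -1) = Rational(-1, 638144)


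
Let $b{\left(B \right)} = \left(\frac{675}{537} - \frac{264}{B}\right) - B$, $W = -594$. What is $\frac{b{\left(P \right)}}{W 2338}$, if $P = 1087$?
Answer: $\frac{4802353}{6141307599} \approx 0.00078198$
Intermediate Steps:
$b{\left(B \right)} = \frac{225}{179} - B - \frac{264}{B}$ ($b{\left(B \right)} = \left(675 \cdot \frac{1}{537} - \frac{264}{B}\right) - B = \left(\frac{225}{179} - \frac{264}{B}\right) - B = \frac{225}{179} - B - \frac{264}{B}$)
$\frac{b{\left(P \right)}}{W 2338} = \frac{\frac{225}{179} - 1087 - \frac{264}{1087}}{\left(-594\right) 2338} = \frac{\frac{225}{179} - 1087 - \frac{264}{1087}}{-1388772} = \left(\frac{225}{179} - 1087 - \frac{264}{1087}\right) \left(- \frac{1}{1388772}\right) = \left(- \frac{211303532}{194573}\right) \left(- \frac{1}{1388772}\right) = \frac{4802353}{6141307599}$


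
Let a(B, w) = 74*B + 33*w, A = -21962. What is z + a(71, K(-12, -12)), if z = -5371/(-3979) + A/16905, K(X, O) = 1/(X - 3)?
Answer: 15359378726/2924565 ≈ 5251.9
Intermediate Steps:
K(X, O) = 1/(-3 + X)
a(B, w) = 33*w + 74*B
z = 148259/2924565 (z = -5371/(-3979) - 21962/16905 = -5371*(-1/3979) - 21962*1/16905 = 5371/3979 - 21962/16905 = 148259/2924565 ≈ 0.050694)
z + a(71, K(-12, -12)) = 148259/2924565 + (33/(-3 - 12) + 74*71) = 148259/2924565 + (33/(-15) + 5254) = 148259/2924565 + (33*(-1/15) + 5254) = 148259/2924565 + (-11/5 + 5254) = 148259/2924565 + 26259/5 = 15359378726/2924565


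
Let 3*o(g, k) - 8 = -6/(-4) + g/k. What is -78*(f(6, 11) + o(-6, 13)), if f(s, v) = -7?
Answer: 311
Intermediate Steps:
o(g, k) = 19/6 + g/(3*k) (o(g, k) = 8/3 + (-6/(-4) + g/k)/3 = 8/3 + (-6*(-1/4) + g/k)/3 = 8/3 + (3/2 + g/k)/3 = 8/3 + (1/2 + g/(3*k)) = 19/6 + g/(3*k))
-78*(f(6, 11) + o(-6, 13)) = -78*(-7 + (19/6 + (1/3)*(-6)/13)) = -78*(-7 + (19/6 + (1/3)*(-6)*(1/13))) = -78*(-7 + (19/6 - 2/13)) = -78*(-7 + 235/78) = -78*(-311/78) = 311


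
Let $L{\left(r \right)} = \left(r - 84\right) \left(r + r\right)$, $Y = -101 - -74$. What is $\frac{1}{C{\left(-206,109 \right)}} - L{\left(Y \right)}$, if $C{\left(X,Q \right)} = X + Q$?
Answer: $- \frac{581419}{97} \approx -5994.0$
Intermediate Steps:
$C{\left(X,Q \right)} = Q + X$
$Y = -27$ ($Y = -101 + 74 = -27$)
$L{\left(r \right)} = 2 r \left(-84 + r\right)$ ($L{\left(r \right)} = \left(-84 + r\right) 2 r = 2 r \left(-84 + r\right)$)
$\frac{1}{C{\left(-206,109 \right)}} - L{\left(Y \right)} = \frac{1}{109 - 206} - 2 \left(-27\right) \left(-84 - 27\right) = \frac{1}{-97} - 2 \left(-27\right) \left(-111\right) = - \frac{1}{97} - 5994 = - \frac{581419}{97}$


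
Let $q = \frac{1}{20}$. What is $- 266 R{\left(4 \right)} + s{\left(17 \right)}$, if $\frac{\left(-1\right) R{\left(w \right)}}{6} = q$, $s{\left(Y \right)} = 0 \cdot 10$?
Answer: $\frac{399}{5} \approx 79.8$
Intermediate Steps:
$s{\left(Y \right)} = 0$
$q = \frac{1}{20} \approx 0.05$
$R{\left(w \right)} = - \frac{3}{10}$ ($R{\left(w \right)} = \left(-6\right) \frac{1}{20} = - \frac{3}{10}$)
$- 266 R{\left(4 \right)} + s{\left(17 \right)} = \left(-266\right) \left(- \frac{3}{10}\right) + 0 = \frac{399}{5} + 0 = \frac{399}{5}$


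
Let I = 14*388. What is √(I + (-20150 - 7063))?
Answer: I*√21781 ≈ 147.58*I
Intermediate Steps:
I = 5432
√(I + (-20150 - 7063)) = √(5432 + (-20150 - 7063)) = √(5432 - 27213) = √(-21781) = I*√21781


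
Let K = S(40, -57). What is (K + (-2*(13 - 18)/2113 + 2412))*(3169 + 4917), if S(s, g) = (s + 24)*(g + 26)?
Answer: 7312768164/2113 ≈ 3.4608e+6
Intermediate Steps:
S(s, g) = (24 + s)*(26 + g)
K = -1984 (K = 624 + 24*(-57) + 26*40 - 57*40 = 624 - 1368 + 1040 - 2280 = -1984)
(K + (-2*(13 - 18)/2113 + 2412))*(3169 + 4917) = (-1984 + (-2*(13 - 18)/2113 + 2412))*(3169 + 4917) = (-1984 + (-2*(-5)*(1/2113) + 2412))*8086 = (-1984 + (10*(1/2113) + 2412))*8086 = (-1984 + (10/2113 + 2412))*8086 = (-1984 + 5096566/2113)*8086 = (904374/2113)*8086 = 7312768164/2113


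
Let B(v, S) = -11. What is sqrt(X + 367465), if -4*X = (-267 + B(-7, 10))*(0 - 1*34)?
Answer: sqrt(365102) ≈ 604.24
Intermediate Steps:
X = -2363 (X = -(-267 - 11)*(0 - 1*34)/4 = -(-139)*(0 - 34)/2 = -(-139)*(-34)/2 = -1/4*9452 = -2363)
sqrt(X + 367465) = sqrt(-2363 + 367465) = sqrt(365102)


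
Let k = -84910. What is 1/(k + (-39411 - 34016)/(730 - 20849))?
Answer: -20119/1708230863 ≈ -1.1778e-5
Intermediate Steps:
1/(k + (-39411 - 34016)/(730 - 20849)) = 1/(-84910 + (-39411 - 34016)/(730 - 20849)) = 1/(-84910 - 73427/(-20119)) = 1/(-84910 - 73427*(-1/20119)) = 1/(-84910 + 73427/20119) = 1/(-1708230863/20119) = -20119/1708230863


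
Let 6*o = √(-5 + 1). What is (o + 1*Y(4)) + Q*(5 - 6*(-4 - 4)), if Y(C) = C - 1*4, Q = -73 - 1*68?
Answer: -7473 + I/3 ≈ -7473.0 + 0.33333*I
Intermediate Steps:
Q = -141 (Q = -73 - 68 = -141)
o = I/3 (o = √(-5 + 1)/6 = √(-4)/6 = (2*I)/6 = I/3 ≈ 0.33333*I)
Y(C) = -4 + C (Y(C) = C - 4 = -4 + C)
(o + 1*Y(4)) + Q*(5 - 6*(-4 - 4)) = (I/3 + 1*(-4 + 4)) - 141*(5 - 6*(-4 - 4)) = (I/3 + 1*0) - 141*(5 - 6*(-8)) = (I/3 + 0) - 141*(5 + 48) = I/3 - 141*53 = I/3 - 7473 = -7473 + I/3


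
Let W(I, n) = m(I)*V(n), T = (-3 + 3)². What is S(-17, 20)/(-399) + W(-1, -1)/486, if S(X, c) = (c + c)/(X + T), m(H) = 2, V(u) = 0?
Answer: 40/6783 ≈ 0.0058971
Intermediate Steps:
T = 0 (T = 0² = 0)
S(X, c) = 2*c/X (S(X, c) = (c + c)/(X + 0) = (2*c)/X = 2*c/X)
W(I, n) = 0 (W(I, n) = 2*0 = 0)
S(-17, 20)/(-399) + W(-1, -1)/486 = (2*20/(-17))/(-399) + 0/486 = (2*20*(-1/17))*(-1/399) + 0*(1/486) = -40/17*(-1/399) + 0 = 40/6783 + 0 = 40/6783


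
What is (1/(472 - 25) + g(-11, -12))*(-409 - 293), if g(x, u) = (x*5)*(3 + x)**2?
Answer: 368184726/149 ≈ 2.4710e+6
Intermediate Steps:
g(x, u) = 5*x*(3 + x)**2 (g(x, u) = (5*x)*(3 + x)**2 = 5*x*(3 + x)**2)
(1/(472 - 25) + g(-11, -12))*(-409 - 293) = (1/(472 - 25) + 5*(-11)*(3 - 11)**2)*(-409 - 293) = (1/447 + 5*(-11)*(-8)**2)*(-702) = (1/447 + 5*(-11)*64)*(-702) = (1/447 - 3520)*(-702) = -1573439/447*(-702) = 368184726/149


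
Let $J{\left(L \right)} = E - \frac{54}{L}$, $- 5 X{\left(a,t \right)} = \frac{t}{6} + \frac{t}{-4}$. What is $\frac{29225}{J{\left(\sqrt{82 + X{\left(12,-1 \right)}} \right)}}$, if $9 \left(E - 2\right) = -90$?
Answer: $- \frac{143757775}{17482} + \frac{789075 \sqrt{73785}}{34964} \approx -2092.9$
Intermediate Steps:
$E = -8$ ($E = 2 + \frac{1}{9} \left(-90\right) = 2 - 10 = -8$)
$X{\left(a,t \right)} = \frac{t}{60}$ ($X{\left(a,t \right)} = - \frac{\frac{t}{6} + \frac{t}{-4}}{5} = - \frac{t \frac{1}{6} + t \left(- \frac{1}{4}\right)}{5} = - \frac{\frac{t}{6} - \frac{t}{4}}{5} = - \frac{\left(- \frac{1}{12}\right) t}{5} = \frac{t}{60}$)
$J{\left(L \right)} = -8 - \frac{54}{L}$
$\frac{29225}{J{\left(\sqrt{82 + X{\left(12,-1 \right)}} \right)}} = \frac{29225}{-8 - \frac{54}{\sqrt{82 + \frac{1}{60} \left(-1\right)}}} = \frac{29225}{-8 - \frac{54}{\sqrt{82 - \frac{1}{60}}}} = \frac{29225}{-8 - \frac{54}{\sqrt{\frac{4919}{60}}}} = \frac{29225}{-8 - \frac{54}{\frac{1}{30} \sqrt{73785}}} = \frac{29225}{-8 - 54 \frac{2 \sqrt{73785}}{4919}} = \frac{29225}{-8 - \frac{108 \sqrt{73785}}{4919}}$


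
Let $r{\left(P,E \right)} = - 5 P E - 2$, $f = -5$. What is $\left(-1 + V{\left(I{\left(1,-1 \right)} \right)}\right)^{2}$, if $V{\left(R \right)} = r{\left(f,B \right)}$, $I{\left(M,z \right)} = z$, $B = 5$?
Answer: $14884$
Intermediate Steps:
$r{\left(P,E \right)} = -2 - 5 E P$ ($r{\left(P,E \right)} = - 5 E P - 2 = -2 - 5 E P$)
$V{\left(R \right)} = 123$ ($V{\left(R \right)} = -2 - 25 \left(-5\right) = -2 + 125 = 123$)
$\left(-1 + V{\left(I{\left(1,-1 \right)} \right)}\right)^{2} = \left(-1 + 123\right)^{2} = 122^{2} = 14884$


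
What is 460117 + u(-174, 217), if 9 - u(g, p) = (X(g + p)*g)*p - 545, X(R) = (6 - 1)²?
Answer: 1404621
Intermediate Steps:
X(R) = 25 (X(R) = 5² = 25)
u(g, p) = 554 - 25*g*p (u(g, p) = 9 - ((25*g)*p - 545) = 9 - (25*g*p - 545) = 9 - (-545 + 25*g*p) = 9 + (545 - 25*g*p) = 554 - 25*g*p)
460117 + u(-174, 217) = 460117 + (554 - 25*(-174)*217) = 460117 + (554 + 943950) = 460117 + 944504 = 1404621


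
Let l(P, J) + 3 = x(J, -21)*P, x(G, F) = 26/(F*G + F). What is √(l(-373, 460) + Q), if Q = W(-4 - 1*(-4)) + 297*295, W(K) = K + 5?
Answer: 5*√328468536795/9681 ≈ 296.00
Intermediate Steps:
x(G, F) = 26/(F + F*G)
l(P, J) = -3 - 26*P/(21*(1 + J)) (l(P, J) = -3 + (26/(-21*(1 + J)))*P = -3 + (26*(-1/21)/(1 + J))*P = -3 + (-26/(21*(1 + J)))*P = -3 - 26*P/(21*(1 + J)))
W(K) = 5 + K
Q = 87620 (Q = (5 + (-4 - 1*(-4))) + 297*295 = (5 + (-4 + 4)) + 87615 = (5 + 0) + 87615 = 5 + 87615 = 87620)
√(l(-373, 460) + Q) = √((-63 - 63*460 - 26*(-373))/(21*(1 + 460)) + 87620) = √((1/21)*(-63 - 28980 + 9698)/461 + 87620) = √((1/21)*(1/461)*(-19345) + 87620) = √(-19345/9681 + 87620) = √(848229875/9681) = 5*√328468536795/9681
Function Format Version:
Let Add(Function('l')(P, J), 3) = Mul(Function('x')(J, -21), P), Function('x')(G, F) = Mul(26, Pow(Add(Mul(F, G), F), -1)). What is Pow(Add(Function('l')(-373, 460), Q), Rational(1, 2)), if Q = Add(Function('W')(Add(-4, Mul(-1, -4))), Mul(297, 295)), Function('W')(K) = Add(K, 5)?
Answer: Mul(Rational(5, 9681), Pow(328468536795, Rational(1, 2))) ≈ 296.00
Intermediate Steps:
Function('x')(G, F) = Mul(26, Pow(Add(F, Mul(F, G)), -1))
Function('l')(P, J) = Add(-3, Mul(Rational(-26, 21), P, Pow(Add(1, J), -1))) (Function('l')(P, J) = Add(-3, Mul(Mul(26, Pow(-21, -1), Pow(Add(1, J), -1)), P)) = Add(-3, Mul(Mul(26, Rational(-1, 21), Pow(Add(1, J), -1)), P)) = Add(-3, Mul(Mul(Rational(-26, 21), Pow(Add(1, J), -1)), P)) = Add(-3, Mul(Rational(-26, 21), P, Pow(Add(1, J), -1))))
Function('W')(K) = Add(5, K)
Q = 87620 (Q = Add(Add(5, Add(-4, Mul(-1, -4))), Mul(297, 295)) = Add(Add(5, Add(-4, 4)), 87615) = Add(Add(5, 0), 87615) = Add(5, 87615) = 87620)
Pow(Add(Function('l')(-373, 460), Q), Rational(1, 2)) = Pow(Add(Mul(Rational(1, 21), Pow(Add(1, 460), -1), Add(-63, Mul(-63, 460), Mul(-26, -373))), 87620), Rational(1, 2)) = Pow(Add(Mul(Rational(1, 21), Pow(461, -1), Add(-63, -28980, 9698)), 87620), Rational(1, 2)) = Pow(Add(Mul(Rational(1, 21), Rational(1, 461), -19345), 87620), Rational(1, 2)) = Pow(Add(Rational(-19345, 9681), 87620), Rational(1, 2)) = Pow(Rational(848229875, 9681), Rational(1, 2)) = Mul(Rational(5, 9681), Pow(328468536795, Rational(1, 2)))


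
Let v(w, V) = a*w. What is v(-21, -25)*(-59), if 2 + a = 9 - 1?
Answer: 7434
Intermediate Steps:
a = 6 (a = -2 + (9 - 1) = -2 + 8 = 6)
v(w, V) = 6*w
v(-21, -25)*(-59) = (6*(-21))*(-59) = -126*(-59) = 7434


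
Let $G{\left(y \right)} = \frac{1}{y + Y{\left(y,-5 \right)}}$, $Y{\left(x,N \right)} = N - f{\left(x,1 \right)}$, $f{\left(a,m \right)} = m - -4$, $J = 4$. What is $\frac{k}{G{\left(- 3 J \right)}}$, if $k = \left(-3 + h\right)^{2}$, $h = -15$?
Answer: $-7128$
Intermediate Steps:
$f{\left(a,m \right)} = 4 + m$ ($f{\left(a,m \right)} = m + 4 = 4 + m$)
$k = 324$ ($k = \left(-3 - 15\right)^{2} = \left(-18\right)^{2} = 324$)
$Y{\left(x,N \right)} = -5 + N$ ($Y{\left(x,N \right)} = N - \left(4 + 1\right) = N - 5 = -5 + N$)
$G{\left(y \right)} = \frac{1}{-10 + y}$ ($G{\left(y \right)} = \frac{1}{y - 10} = \frac{1}{-10 + y}$)
$\frac{k}{G{\left(- 3 J \right)}} = \frac{324}{\frac{1}{-10 - 12}} = \frac{324}{\frac{1}{-22}} = \frac{324}{- \frac{1}{22}} = 324 \left(-22\right) = -7128$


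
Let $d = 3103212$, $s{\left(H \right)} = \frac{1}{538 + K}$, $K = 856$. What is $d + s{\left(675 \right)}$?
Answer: $\frac{4325877529}{1394} \approx 3.1032 \cdot 10^{6}$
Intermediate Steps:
$s{\left(H \right)} = \frac{1}{1394}$ ($s{\left(H \right)} = \frac{1}{538 + 856} = \frac{1}{1394}$)
$d + s{\left(675 \right)} = 3103212 + \frac{1}{1394} = \frac{4325877529}{1394}$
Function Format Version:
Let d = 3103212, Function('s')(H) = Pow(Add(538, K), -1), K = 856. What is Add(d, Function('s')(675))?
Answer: Rational(4325877529, 1394) ≈ 3.1032e+6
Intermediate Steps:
Function('s')(H) = Rational(1, 1394) (Function('s')(H) = Pow(Add(538, 856), -1) = Pow(1394, -1) = Rational(1, 1394))
Add(d, Function('s')(675)) = Add(3103212, Rational(1, 1394)) = Rational(4325877529, 1394)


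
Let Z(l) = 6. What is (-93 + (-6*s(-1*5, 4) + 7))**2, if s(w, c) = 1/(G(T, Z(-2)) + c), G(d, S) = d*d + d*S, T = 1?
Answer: 906304/121 ≈ 7490.1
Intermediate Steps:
G(d, S) = d**2 + S*d
s(w, c) = 1/(7 + c) (s(w, c) = 1/(1*(6 + 1) + c) = 1/(1*7 + c) = 1/(7 + c))
(-93 + (-6*s(-1*5, 4) + 7))**2 = (-93 + (-6/(7 + 4) + 7))**2 = (-93 + (-6/11 + 7))**2 = (-93 + 71/11)**2 = (-952/11)**2 = 906304/121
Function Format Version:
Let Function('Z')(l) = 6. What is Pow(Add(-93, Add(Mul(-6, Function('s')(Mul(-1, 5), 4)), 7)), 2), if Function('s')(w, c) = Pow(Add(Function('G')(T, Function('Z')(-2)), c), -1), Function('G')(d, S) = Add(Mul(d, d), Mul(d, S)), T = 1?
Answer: Rational(906304, 121) ≈ 7490.1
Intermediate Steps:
Function('G')(d, S) = Add(Pow(d, 2), Mul(S, d))
Function('s')(w, c) = Pow(Add(7, c), -1) (Function('s')(w, c) = Pow(Add(Mul(1, Add(6, 1)), c), -1) = Pow(Add(Mul(1, 7), c), -1) = Pow(Add(7, c), -1))
Pow(Add(-93, Add(Mul(-6, Function('s')(Mul(-1, 5), 4)), 7)), 2) = Pow(Add(-93, Add(Mul(-6, Pow(Add(7, 4), -1)), 7)), 2) = Pow(Add(-93, Add(Mul(-6, Pow(11, -1)), 7)), 2) = Pow(Add(-93, Add(Mul(-6, Rational(1, 11)), 7)), 2) = Pow(Add(-93, Add(Rational(-6, 11), 7)), 2) = Pow(Add(-93, Rational(71, 11)), 2) = Pow(Rational(-952, 11), 2) = Rational(906304, 121)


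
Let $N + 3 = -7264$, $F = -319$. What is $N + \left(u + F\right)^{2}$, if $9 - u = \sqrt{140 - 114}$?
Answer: $88859 + 620 \sqrt{26} \approx 92020.0$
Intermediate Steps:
$N = -7267$ ($N = -3 - 7264 = -7267$)
$u = 9 - \sqrt{26}$ ($u = 9 - \sqrt{140 - 114} = 9 - \sqrt{26} \approx 3.901$)
$N + \left(u + F\right)^{2} = -7267 + \left(\left(9 - \sqrt{26}\right) - 319\right)^{2} = -7267 + \left(-310 - \sqrt{26}\right)^{2}$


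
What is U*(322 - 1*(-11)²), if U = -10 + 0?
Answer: -2010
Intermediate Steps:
U = -10
U*(322 - 1*(-11)²) = -10*(322 - 1*(-11)²) = -10*(322 - 1*121) = -10*(322 - 121) = -10*201 = -2010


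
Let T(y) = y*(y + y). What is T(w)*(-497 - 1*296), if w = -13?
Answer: -268034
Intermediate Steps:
T(y) = 2*y² (T(y) = y*(2*y) = 2*y²)
T(w)*(-497 - 1*296) = (2*(-13)²)*(-497 - 1*296) = (2*169)*(-497 - 296) = 338*(-793) = -268034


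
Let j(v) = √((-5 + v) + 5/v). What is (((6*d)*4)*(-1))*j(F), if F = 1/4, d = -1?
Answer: 12*√61 ≈ 93.723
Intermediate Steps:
F = ¼ (F = 1*(¼) = ¼ ≈ 0.25000)
j(v) = √(-5 + v + 5/v)
(((6*d)*4)*(-1))*j(F) = (((6*(-1))*4)*(-1))*√(-5 + ¼ + 5/(¼)) = (-6*4*(-1))*√(-5 + ¼ + 5*4) = (-24*(-1))*√(-5 + ¼ + 20) = 24*√(61/4) = 24*(√61/2) = 12*√61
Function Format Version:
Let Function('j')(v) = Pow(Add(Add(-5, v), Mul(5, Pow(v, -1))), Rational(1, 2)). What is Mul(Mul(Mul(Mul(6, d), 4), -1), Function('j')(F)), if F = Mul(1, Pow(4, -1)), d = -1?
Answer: Mul(12, Pow(61, Rational(1, 2))) ≈ 93.723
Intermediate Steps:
F = Rational(1, 4) (F = Mul(1, Rational(1, 4)) = Rational(1, 4) ≈ 0.25000)
Function('j')(v) = Pow(Add(-5, v, Mul(5, Pow(v, -1))), Rational(1, 2))
Mul(Mul(Mul(Mul(6, d), 4), -1), Function('j')(F)) = Mul(Mul(Mul(Mul(6, -1), 4), -1), Pow(Add(-5, Rational(1, 4), Mul(5, Pow(Rational(1, 4), -1))), Rational(1, 2))) = Mul(Mul(Mul(-6, 4), -1), Pow(Add(-5, Rational(1, 4), Mul(5, 4)), Rational(1, 2))) = Mul(Mul(-24, -1), Pow(Add(-5, Rational(1, 4), 20), Rational(1, 2))) = Mul(24, Pow(Rational(61, 4), Rational(1, 2))) = Mul(24, Mul(Rational(1, 2), Pow(61, Rational(1, 2)))) = Mul(12, Pow(61, Rational(1, 2)))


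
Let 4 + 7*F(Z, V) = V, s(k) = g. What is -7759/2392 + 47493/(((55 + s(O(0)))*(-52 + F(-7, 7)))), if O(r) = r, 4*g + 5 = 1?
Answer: -17527347/863512 ≈ -20.298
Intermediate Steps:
g = -1 (g = -5/4 + (¼)*1 = -5/4 + ¼ = -1)
s(k) = -1
F(Z, V) = -4/7 + V/7
-7759/2392 + 47493/(((55 + s(O(0)))*(-52 + F(-7, 7)))) = -7759/2392 + 47493/(((55 - 1)*(-52 + (-4/7 + (⅐)*7)))) = -7759*1/2392 + 47493/((54*(-52 + (-4/7 + 1)))) = -7759/2392 + 47493/((54*(-52 + 3/7))) = -7759/2392 + 47493/((54*(-361/7))) = -7759/2392 + 47493/(-19494/7) = -7759/2392 + 47493*(-7/19494) = -7759/2392 - 12313/722 = -17527347/863512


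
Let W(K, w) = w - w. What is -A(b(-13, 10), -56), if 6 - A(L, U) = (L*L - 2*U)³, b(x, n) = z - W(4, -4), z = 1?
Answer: 1442891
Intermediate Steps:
W(K, w) = 0
b(x, n) = 1 (b(x, n) = 1 - 1*0 = 1 + 0 = 1)
A(L, U) = 6 - (L² - 2*U)³ (A(L, U) = 6 - (L*L - 2*U)³ = 6 - (L² - 2*U)³)
-A(b(-13, 10), -56) = -(6 - (1² - 2*(-56))³) = -(6 - (1 + 112)³) = -(6 - 1*113³) = -(6 - 1*1442897) = -(6 - 1442897) = -1*(-1442891) = 1442891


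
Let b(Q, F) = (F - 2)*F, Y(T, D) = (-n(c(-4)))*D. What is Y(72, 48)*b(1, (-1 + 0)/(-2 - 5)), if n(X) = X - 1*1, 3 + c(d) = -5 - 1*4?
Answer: -8112/49 ≈ -165.55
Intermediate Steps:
c(d) = -12 (c(d) = -3 + (-5 - 1*4) = -3 + (-5 - 4) = -3 - 9 = -12)
n(X) = -1 + X (n(X) = X - 1 = -1 + X)
Y(T, D) = 13*D (Y(T, D) = (-(-1 - 12))*D = (-1*(-13))*D = 13*D)
b(Q, F) = F*(-2 + F) (b(Q, F) = (-2 + F)*F = F*(-2 + F))
Y(72, 48)*b(1, (-1 + 0)/(-2 - 5)) = (13*48)*(((-1 + 0)/(-2 - 5))*(-2 + (-1 + 0)/(-2 - 5))) = 624*((-1/(-7))*(-2 - 1/(-7))) = 624*((-1*(-⅐))*(-2 - 1*(-⅐))) = 624*((-2 + ⅐)/7) = 624*((⅐)*(-13/7)) = 624*(-13/49) = -8112/49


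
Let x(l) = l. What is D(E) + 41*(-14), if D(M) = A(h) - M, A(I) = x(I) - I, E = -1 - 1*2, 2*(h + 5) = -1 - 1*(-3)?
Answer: -571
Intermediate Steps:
h = -4 (h = -5 + (-1 - 1*(-3))/2 = -5 + (-1 + 3)/2 = -5 + (1/2)*2 = -5 + 1 = -4)
E = -3 (E = -1 - 2 = -3)
A(I) = 0 (A(I) = I - I = 0)
D(M) = -M (D(M) = 0 - M = -M)
D(E) + 41*(-14) = -1*(-3) + 41*(-14) = 3 - 574 = -571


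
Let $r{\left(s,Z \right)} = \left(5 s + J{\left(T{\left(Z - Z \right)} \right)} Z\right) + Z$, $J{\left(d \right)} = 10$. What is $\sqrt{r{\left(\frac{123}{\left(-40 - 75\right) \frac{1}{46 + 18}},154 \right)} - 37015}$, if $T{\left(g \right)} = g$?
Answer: $\frac{i \sqrt{18865865}}{23} \approx 188.85 i$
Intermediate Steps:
$r{\left(s,Z \right)} = 5 s + 11 Z$ ($r{\left(s,Z \right)} = \left(5 s + 10 Z\right) + Z = 5 s + 11 Z$)
$\sqrt{r{\left(\frac{123}{\left(-40 - 75\right) \frac{1}{46 + 18}},154 \right)} - 37015} = \sqrt{\left(5 \frac{123}{\left(-40 - 75\right) \frac{1}{46 + 18}} + 11 \cdot 154\right) - 37015} = \sqrt{\left(5 \frac{123}{\left(-115\right) \frac{1}{64}} + 1694\right) - 37015} = \sqrt{\left(5 \frac{123}{- \frac{115}{64}} + 1694\right) - 37015} = \sqrt{\left(5 \cdot 123 \left(- \frac{64}{115}\right) + 1694\right) - 37015} = \sqrt{\left(5 \left(- \frac{7872}{115}\right) + 1694\right) - 37015} = \sqrt{\left(- \frac{7872}{23} + 1694\right) - 37015} = \sqrt{\frac{31090}{23} - 37015} = \sqrt{- \frac{820255}{23}} = \frac{i \sqrt{18865865}}{23}$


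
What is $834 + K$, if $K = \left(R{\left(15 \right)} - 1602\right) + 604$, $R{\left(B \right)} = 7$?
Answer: $-157$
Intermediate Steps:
$K = -991$ ($K = \left(7 - 1602\right) + 604 = -1595 + 604 = -991$)
$834 + K = 834 - 991 = -157$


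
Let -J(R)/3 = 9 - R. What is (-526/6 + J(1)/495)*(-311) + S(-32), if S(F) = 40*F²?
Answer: 11259503/165 ≈ 68239.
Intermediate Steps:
J(R) = -27 + 3*R (J(R) = -3*(9 - R) = -27 + 3*R)
(-526/6 + J(1)/495)*(-311) + S(-32) = (-526/6 + (-27 + 3*1)/495)*(-311) + 40*(-32)² = (-526*⅙ + (-27 + 3)*(1/495))*(-311) + 40*1024 = (-263/3 - 24*1/495)*(-311) + 40960 = (-263/3 - 8/165)*(-311) + 40960 = -14473/165*(-311) + 40960 = 4501103/165 + 40960 = 11259503/165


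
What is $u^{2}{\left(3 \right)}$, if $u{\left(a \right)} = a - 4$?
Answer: $1$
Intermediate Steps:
$u{\left(a \right)} = -4 + a$ ($u{\left(a \right)} = a - 4 = -4 + a$)
$u^{2}{\left(3 \right)} = \left(-4 + 3\right)^{2} = \left(-1\right)^{2} = 1$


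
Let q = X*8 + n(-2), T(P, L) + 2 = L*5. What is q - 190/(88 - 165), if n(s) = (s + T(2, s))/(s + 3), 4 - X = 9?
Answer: -3968/77 ≈ -51.532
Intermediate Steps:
T(P, L) = -2 + 5*L (T(P, L) = -2 + L*5 = -2 + 5*L)
X = -5 (X = 4 - 1*9 = 4 - 9 = -5)
n(s) = (-2 + 6*s)/(3 + s) (n(s) = (s + (-2 + 5*s))/(s + 3) = (-2 + 6*s)/(3 + s))
q = -54 (q = -5*8 + 2*(-1 + 3*(-2))/(3 - 2) = -40 + 2*(-1 - 6)/1 = -40 + 2*1*(-7) = -40 - 14 = -54)
q - 190/(88 - 165) = -54 - 190/(88 - 165) = -54 - 190/(-77) = -54 - 190*(-1/77) = -54 + 190/77 = -3968/77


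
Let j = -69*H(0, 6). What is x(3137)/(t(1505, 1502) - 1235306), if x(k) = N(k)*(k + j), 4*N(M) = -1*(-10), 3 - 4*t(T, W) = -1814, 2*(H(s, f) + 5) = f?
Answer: -32750/4939407 ≈ -0.0066304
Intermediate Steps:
H(s, f) = -5 + f/2
t(T, W) = 1817/4 (t(T, W) = 3/4 - 1/4*(-1814) = 3/4 + 907/2 = 1817/4)
N(M) = 5/2 (N(M) = (-1*(-10))/4 = (1/4)*10 = 5/2)
j = 138 (j = -69*(-5 + (1/2)*6) = -69*(-5 + 3) = -69*(-2) = 138)
x(k) = 345 + 5*k/2 (x(k) = 5*(k + 138)/2 = 5*(138 + k)/2 = 345 + 5*k/2)
x(3137)/(t(1505, 1502) - 1235306) = (345 + (5/2)*3137)/(1817/4 - 1235306) = (345 + 15685/2)/(-4939407/4) = (16375/2)*(-4/4939407) = -32750/4939407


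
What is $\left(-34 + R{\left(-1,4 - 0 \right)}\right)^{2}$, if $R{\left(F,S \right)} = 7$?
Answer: $729$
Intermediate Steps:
$\left(-34 + R{\left(-1,4 - 0 \right)}\right)^{2} = \left(-34 + 7\right)^{2} = \left(-27\right)^{2} = 729$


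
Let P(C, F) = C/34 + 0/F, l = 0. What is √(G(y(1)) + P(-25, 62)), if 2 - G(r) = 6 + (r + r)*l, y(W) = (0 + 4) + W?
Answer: I*√5474/34 ≈ 2.1761*I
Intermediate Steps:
y(W) = 4 + W
P(C, F) = C/34 (P(C, F) = C*(1/34) + 0 = C/34 + 0 = C/34)
G(r) = -4 (G(r) = 2 - (6 + (r + r)*0) = 2 - (6 + (2*r)*0) = 2 - (6 + 0) = 2 - 1*6 = 2 - 6 = -4)
√(G(y(1)) + P(-25, 62)) = √(-4 + (1/34)*(-25)) = √(-4 - 25/34) = √(-161/34) = I*√5474/34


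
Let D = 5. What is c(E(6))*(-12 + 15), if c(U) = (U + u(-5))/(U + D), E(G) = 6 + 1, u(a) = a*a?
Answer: 8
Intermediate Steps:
u(a) = a²
E(G) = 7
c(U) = (25 + U)/(5 + U) (c(U) = (U + (-5)²)/(U + 5) = (U + 25)/(5 + U) = (25 + U)/(5 + U))
c(E(6))*(-12 + 15) = ((25 + 7)/(5 + 7))*(-12 + 15) = (32/12)*3 = ((1/12)*32)*3 = (8/3)*3 = 8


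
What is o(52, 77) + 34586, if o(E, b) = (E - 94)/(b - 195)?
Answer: 2040595/59 ≈ 34586.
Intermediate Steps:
o(E, b) = (-94 + E)/(-195 + b)
o(52, 77) + 34586 = (-94 + 52)/(-195 + 77) + 34586 = -42/(-118) + 34586 = -1/118*(-42) + 34586 = 21/59 + 34586 = 2040595/59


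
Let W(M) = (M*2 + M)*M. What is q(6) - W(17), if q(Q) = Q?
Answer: -861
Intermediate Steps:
W(M) = 3*M² (W(M) = (2*M + M)*M = (3*M)*M = 3*M²)
q(6) - W(17) = 6 - 3*17² = 6 - 3*289 = 6 - 1*867 = 6 - 867 = -861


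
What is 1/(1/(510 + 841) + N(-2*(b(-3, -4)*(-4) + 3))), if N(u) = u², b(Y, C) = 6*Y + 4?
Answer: 1351/18811325 ≈ 7.1818e-5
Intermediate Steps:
b(Y, C) = 4 + 6*Y
1/(1/(510 + 841) + N(-2*(b(-3, -4)*(-4) + 3))) = 1/(1/(510 + 841) + (-2*((4 + 6*(-3))*(-4) + 3))²) = 1/(1/1351 + (-2*((4 - 18)*(-4) + 3))²) = 1/(1/1351 + (-2*(-14*(-4) + 3))²) = 1/(1/1351 + (-2*(56 + 3))²) = 1/(1/1351 + (-2*59)²) = 1/(1/1351 + (-118)²) = 1/(1/1351 + 13924) = 1/(18811325/1351) = 1351/18811325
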